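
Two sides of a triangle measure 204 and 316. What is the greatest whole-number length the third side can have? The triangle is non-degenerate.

519

The third side must be less than 204 + 316 = 520.
The largest integer below 520 is 519.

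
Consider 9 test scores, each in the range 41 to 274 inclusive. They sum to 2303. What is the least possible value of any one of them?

111

To make one score as small as possible, make the other 8 as large as possible.
The other 8 contribute at most 8 × 274 = 2192, leaving at least 2303 − 2192 = 111.
Since 111 ≥ 41, this is achievable: one at 111 and 8 at 274.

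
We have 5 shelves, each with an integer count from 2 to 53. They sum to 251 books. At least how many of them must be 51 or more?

1

If only k of them are at least 51, the other 5 − k are at most 50, so the total is at most k·53 + (5 − k)·50.
This must reach 251, so k·53 + (5 − k)·50 ≥ 251, giving k ≥ 1.
Exactly 1 works: 1 value at 53 and 4 at 50 total 253; lower one of the high values by 2 (still ≥ 51) to hit 251.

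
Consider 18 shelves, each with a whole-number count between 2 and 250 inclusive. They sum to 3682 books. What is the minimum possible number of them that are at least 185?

If only k of them are at least 185, the other 18 − k are at most 184, so the total is at most k·250 + (18 − k)·184.
This must reach 3682, so k·250 + (18 − k)·184 ≥ 3682, giving k ≥ 6.
Exactly 6 works: 6 values at 250 and 12 at 184 total 3708; lower one of the high values by 26 (still ≥ 185) to hit 3682.

6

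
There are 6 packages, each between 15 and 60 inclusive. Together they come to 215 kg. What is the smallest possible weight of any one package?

15

Minimizing one value means maximizing the remaining 5.
The other 5 can take up 5 × 60 = 300 ≥ 215 − 15, so one package can sit at its floor of 15.
Achievable: one at 15 and the other 5 totalling 200, which fits since 5 × 15 ≤ 200 ≤ 5 × 60.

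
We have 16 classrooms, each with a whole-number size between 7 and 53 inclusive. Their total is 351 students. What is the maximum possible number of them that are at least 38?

Suppose k of them are at least 38. Those contribute at least 38 each and the other 16 − k at least 7 each.
So the total is at least 38k + 7(16 − k) = 112 + 31k. This must be ≤ 351, giving k ≤ 7.
k = 7 is achieved by 7 values at 38 and 9 at 7, total 329; add 22 to one value (staying below 38) to reach 351.

7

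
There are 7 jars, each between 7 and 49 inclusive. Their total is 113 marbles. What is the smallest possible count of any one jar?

Minimizing one value means maximizing the remaining 6.
The other 6 can take up 6 × 49 = 294 ≥ 113 − 7, so one jar can sit at its floor of 7.
Achievable: one at 7 and the other 6 totalling 106, which fits since 6 × 7 ≤ 106 ≤ 6 × 49.

7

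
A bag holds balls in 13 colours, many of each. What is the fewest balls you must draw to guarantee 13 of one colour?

In the worst case you draw 12 of each of the 13 colours: 13 × 12 = 156.
One more forces 13 of some colour, so 156 + 1 = 157.

157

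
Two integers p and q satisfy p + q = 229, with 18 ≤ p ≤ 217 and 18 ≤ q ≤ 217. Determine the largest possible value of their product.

pq = p(229 − p) is maximized when p is as near 229/2 as the bounds allow.
Taking p = 114 and q = 115 (both in [18, 217]) gives pq = 13110.

13110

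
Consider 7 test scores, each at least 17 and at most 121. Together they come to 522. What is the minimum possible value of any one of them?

17

Minimizing one value means maximizing the remaining 6.
The other 6 can take up 6 × 121 = 726 ≥ 522 − 17, so one score can sit at its floor of 17.
Achievable: one at 17 and the other 6 totalling 505, which fits since 6 × 17 ≤ 505 ≤ 6 × 121.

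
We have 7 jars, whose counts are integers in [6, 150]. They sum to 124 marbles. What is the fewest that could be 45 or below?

5

Each value above 45 is at least 46, contributing at least 46 − 6 = 40 above the floor 6.
The sum exceeds the floor total 42 by 82, so at most ⌊82/40⌋ = 2 exceed 45, and at least 5 are ≤ 45.
Exactly 5 works: 5 values at 6 and 2 at 46 total 122; raise one of the low values by 2 (still ≤ 45) to hit 124.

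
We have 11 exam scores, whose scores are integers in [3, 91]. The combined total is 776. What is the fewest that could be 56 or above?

If only k of them are at least 56, the other 11 − k are at most 55, so the total is at most k·91 + (11 − k)·55.
This must reach 776, so k·91 + (11 − k)·55 ≥ 776, giving k ≥ 5.
Exactly 5 works: 5 values at 91 and 6 at 55 total 785; lower one of the high values by 9 (still ≥ 56) to hit 776.

5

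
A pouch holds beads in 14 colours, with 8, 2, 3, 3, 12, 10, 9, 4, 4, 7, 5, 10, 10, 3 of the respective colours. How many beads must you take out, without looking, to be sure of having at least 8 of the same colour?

In the worst case you take as many as possible of each colour without reaching 8: 7 + 2 + 3 + 3 + 7 + 7 + 7 + 4 + 4 + 7 + 5 + 7 + 7 + 3 = 73.
The next one must give 8 of some colour, so 73 + 1 = 74.

74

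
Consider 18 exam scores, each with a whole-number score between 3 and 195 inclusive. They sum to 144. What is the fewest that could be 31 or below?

Each value above 31 is at least 32, contributing at least 32 − 3 = 29 above the floor 3.
The sum exceeds the floor total 54 by 90, so at most ⌊90/29⌋ = 3 exceed 31, and at least 15 are ≤ 31.
Exactly 15 works: 15 values at 3 and 3 at 32 total 141; raise one of the low values by 3 (still ≤ 31) to hit 144.

15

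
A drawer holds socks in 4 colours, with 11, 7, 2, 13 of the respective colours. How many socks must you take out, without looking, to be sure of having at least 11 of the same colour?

30

In the worst case you take as many as possible of each colour without reaching 11: 10 + 7 + 2 + 10 = 29.
The next one must give 11 of some colour, so 29 + 1 = 30.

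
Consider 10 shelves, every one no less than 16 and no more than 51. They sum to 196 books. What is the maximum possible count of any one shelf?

Maximizing one value means minimizing the remaining 9.
The other 9 contribute at least 9 × 16 = 144, leaving at most 196 − 144 = 52.
But each shelf is capped at 51, so the maximum is 51.
Achievable: one at 51 and the other 9 totalling 145, which fits since 9 × 16 ≤ 145 ≤ 9 × 51.

51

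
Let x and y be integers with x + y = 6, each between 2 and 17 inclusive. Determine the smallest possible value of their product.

Since x + y is fixed, pushing one of them to its bound minimizes the product.
At the endpoint x = 2, y = 6 − 2 = 4, so xy = 2 × 4 = 8.

8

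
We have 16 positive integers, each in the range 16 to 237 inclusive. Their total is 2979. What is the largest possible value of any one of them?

To make one integer as large as possible, make the other 15 as small as possible.
The other 15 contribute at least 15 × 16 = 240, leaving at most 2979 − 240 = 2739.
But each integer is capped at 237, so the maximum is 237.
Achievable: one at 237 and the other 15 totalling 2742, which fits since 15 × 16 ≤ 2742 ≤ 15 × 237.

237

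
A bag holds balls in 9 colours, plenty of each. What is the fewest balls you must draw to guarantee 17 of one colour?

In the worst case you draw 16 of each of the 9 colours: 9 × 16 = 144.
One more forces 17 of some colour, so 144 + 1 = 145.

145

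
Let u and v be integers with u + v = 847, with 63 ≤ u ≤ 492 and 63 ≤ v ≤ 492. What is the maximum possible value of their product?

179352

uv = u(847 − u) is maximized when u is as near 847/2 as the bounds allow.
Taking u = 423 and v = 424 (both in [63, 492]) gives uv = 179352.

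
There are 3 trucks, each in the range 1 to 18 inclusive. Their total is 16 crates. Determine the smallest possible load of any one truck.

1

Minimizing one value means maximizing the remaining 2.
The other 2 can take up 2 × 18 = 36 ≥ 16 − 1, so one truck can sit at its floor of 1.
Achievable: one at 1 and the other 2 totalling 15, which fits since 2 × 1 ≤ 15 ≤ 2 × 18.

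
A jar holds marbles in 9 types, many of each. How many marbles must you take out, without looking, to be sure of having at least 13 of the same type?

109

You could draw 12 of every type without reaching 13 of any — 108 in all.
One more forces 13 of some type, so 108 + 1 = 109.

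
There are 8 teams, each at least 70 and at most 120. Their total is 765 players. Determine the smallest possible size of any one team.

To make one team as small as possible, make the other 7 as large as possible.
The other 7 can take up 7 × 120 = 840 ≥ 765 − 70, so one team can sit at its floor of 70.
Achievable: one at 70 and the other 7 totalling 695, which fits since 7 × 70 ≤ 695 ≤ 7 × 120.

70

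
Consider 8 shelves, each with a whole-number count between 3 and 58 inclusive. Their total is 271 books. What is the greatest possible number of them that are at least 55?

4

With k values at 55 or above and the rest at least 3, the sum is at least 24 + 52k.
Since the sum is 271, we need 52k ≤ 247, i.e. k ≤ 4.
k = 4 is achieved by 4 values at 55 and 4 at 3, total 232; add 39 to one value (staying below 55) to reach 271.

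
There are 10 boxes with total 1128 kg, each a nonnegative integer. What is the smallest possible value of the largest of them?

113

If every one of the 10 were at most 112, the total would be at most 10 × 112 = 1120 < 1128.
Achievable: 8 of them at 113 and 2 at 112 total 1128.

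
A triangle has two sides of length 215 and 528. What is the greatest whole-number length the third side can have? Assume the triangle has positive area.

742

The third side must be less than 215 + 528 = 743.
The largest integer below 743 is 742.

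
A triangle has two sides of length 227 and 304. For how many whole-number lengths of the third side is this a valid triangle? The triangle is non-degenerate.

453

The triangle inequality gives |227 − 304| < c < 227 + 304, i.e. 77 < c < 531.
So c can be any integer from 78 to 530: 453 values.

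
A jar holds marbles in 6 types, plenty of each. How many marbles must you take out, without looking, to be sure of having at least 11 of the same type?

61

You could draw 10 of every type without reaching 11 of any — 60 in all.
One more forces 11 of some type, so 60 + 1 = 61.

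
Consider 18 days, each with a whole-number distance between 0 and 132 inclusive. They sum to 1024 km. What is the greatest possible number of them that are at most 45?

Each value at 45 or below falls at least 132 − 45 = 87 short of the ceiling 132.
The ceiling total is 18 × 132 = 2376, and we need 1024, so at most ⌊(2376 − 1024)/87⌋ = 15 can be that low.
k = 15 is achieved by 15 values at 45 and 3 at 132, total 1071; lower one of the 132's by 47 (still > 45) to reach 1024.

15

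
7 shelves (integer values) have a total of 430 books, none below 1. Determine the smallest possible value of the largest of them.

Some value must be at least ⌈430/7⌉ = 62, since 7 × 61 = 427 < 430.
Equality holds with 3 values of 62 and 4 values of 61.

62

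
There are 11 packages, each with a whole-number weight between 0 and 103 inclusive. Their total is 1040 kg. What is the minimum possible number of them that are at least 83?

7

Each value short of 83 is at most 82, costing at least 103 − 82 = 21 against the maximum total of 1133.
We can afford to lose at most 1133 − 1040 = 93, so at most ⌊93/21⌋ = 4 fall short, and at least 7 are ≥ 83.
Exactly 7 works: 7 values at 103 and 4 at 82 total 1049; lower one of the high values by 9 (still ≥ 83) to hit 1040.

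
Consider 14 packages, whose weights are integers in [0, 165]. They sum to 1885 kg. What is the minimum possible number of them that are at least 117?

6

Suppose at most 14 − j of them reach 117; then j values are ≤ 116 and the rest ≤ 165.
The total is then ≤ 116·j + 165·(14 − j) = 2310 − 49j. For this to be ≥ 1885 we need j ≤ 8, so at least 14 − 8 = 6 must reach 117.
Exactly 6 works: 6 values at 165 and 8 at 116 total 1918; lower one of the high values by 33 (still ≥ 117) to hit 1885.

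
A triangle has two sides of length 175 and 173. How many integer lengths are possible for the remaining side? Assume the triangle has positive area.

345

The triangle inequality gives |175 − 173| < c < 175 + 173, i.e. 2 < c < 348.
So c can be any integer from 3 to 347: 345 values.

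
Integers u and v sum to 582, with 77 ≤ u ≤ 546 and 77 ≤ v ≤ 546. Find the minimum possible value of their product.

For a fixed sum, uv is smallest when u and v are as far apart as possible.
At the endpoint u = 77, v = 582 − 77 = 505, so uv = 77 × 505 = 38885.

38885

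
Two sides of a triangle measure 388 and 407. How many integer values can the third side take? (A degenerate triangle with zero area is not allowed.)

The triangle inequality gives |388 − 407| < c < 388 + 407, i.e. 19 < c < 795.
So c can be any integer from 20 to 794: 775 values.

775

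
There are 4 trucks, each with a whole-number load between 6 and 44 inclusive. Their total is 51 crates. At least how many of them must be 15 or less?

Let j be the number exceeding 15. Then the total is ≥ 16·j + 6·(4 − j) = 24 + 10j.
So 10j ≤ 27 and j ≤ 2; hence at least 4 − 2 = 2 are ≤ 15.
Exactly 2 works: 2 values at 6 and 2 at 16 total 44; raise one of the low values by 7 (still ≤ 15) to hit 51.

2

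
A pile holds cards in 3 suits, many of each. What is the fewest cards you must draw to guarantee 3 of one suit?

7

You could draw 2 of every suit without reaching 3 of any — 6 in all.
One more forces 3 of some suit, so 6 + 1 = 7.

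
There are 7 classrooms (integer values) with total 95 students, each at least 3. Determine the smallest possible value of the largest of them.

The 7 values sum to 95, so their maximum is at least ⌈95/7⌉ = 14.
Taking 3 copies of 13 and 4 copies of 14 gives exactly 95, so 14 is attained.

14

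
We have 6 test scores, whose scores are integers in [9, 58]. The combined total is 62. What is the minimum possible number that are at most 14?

5

If only k of them are at most 14, the other 6 − k are at least 15, so the total is at least (6 − k)·15 + k·9.
This is ≤ 62, so (6 − k)·15 + 9k ≤ 62, which gives k ≥ 5.
Exactly 5 works: 5 values at 9 and 1 at 15 total 60; raise one of the low values by 2 (still ≤ 14) to hit 62.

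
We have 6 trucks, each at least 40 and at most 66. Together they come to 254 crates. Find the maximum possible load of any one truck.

54

To make one truck as large as possible, make the other 5 as small as possible.
The other 5 contribute at least 5 × 40 = 200, leaving at most 254 − 200 = 54.
Since 54 ≤ 66, this is achievable: one at 54 and 5 at 40.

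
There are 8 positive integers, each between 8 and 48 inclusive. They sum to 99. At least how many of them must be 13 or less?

Each value above 13 is at least 14, contributing at least 14 − 8 = 6 above the floor 8.
The sum exceeds the floor total 64 by 35, so at most ⌊35/6⌋ = 5 exceed 13, and at least 3 are ≤ 13.
Exactly 3 works: 3 values at 8 and 5 at 14 total 94; raise one of the low values by 5 (still ≤ 13) to hit 99.

3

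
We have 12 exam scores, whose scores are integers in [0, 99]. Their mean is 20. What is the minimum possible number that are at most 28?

The total is 12 × 20 = 240.
Let j be the number exceeding 28. Then the total is ≥ 29·j + 0·(12 − j) = 0 + 29j.
So 29j ≤ 240 and j ≤ 8; hence at least 12 − 8 = 4 are ≤ 28.
Exactly 4 works: 4 values at 0 and 8 at 29 total 232; raise one of the low values by 8 (still ≤ 28) to hit 240.

4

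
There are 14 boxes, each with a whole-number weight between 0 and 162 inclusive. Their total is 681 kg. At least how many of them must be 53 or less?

2

If only k of them are at most 53, the other 14 − k are at least 54, so the total is at least (14 − k)·54 + k·0.
This is ≤ 681, so (14 − k)·54 + 0k ≤ 681, which gives k ≥ 2.
Exactly 2 works: 2 values at 0 and 12 at 54 total 648; raise one of the low values by 33 (still ≤ 53) to hit 681.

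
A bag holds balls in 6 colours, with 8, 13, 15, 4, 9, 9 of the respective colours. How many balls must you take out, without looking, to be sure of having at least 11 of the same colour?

51

In the worst case you take as many as possible of each colour without reaching 11: 8 + 10 + 10 + 4 + 9 + 9 = 50.
The next one must give 11 of some colour, so 50 + 1 = 51.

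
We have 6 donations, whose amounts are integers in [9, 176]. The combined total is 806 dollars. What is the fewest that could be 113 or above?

3

Suppose at most 6 − j of them reach 113; then j values are ≤ 112 and the rest ≤ 176.
The total is then ≤ 112·j + 176·(6 − j) = 1056 − 64j. For this to be ≥ 806 we need j ≤ 3, so at least 6 − 3 = 3 must reach 113.
Exactly 3 works: 3 values at 176 and 3 at 112 total 864; lower one of the high values by 58 (still ≥ 113) to hit 806.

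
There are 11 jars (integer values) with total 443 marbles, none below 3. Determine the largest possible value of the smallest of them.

The 11 values sum to 443, so their minimum is at most ⌊443/11⌋ = 40.
Taking 8 copies of 40 and 3 copies of 41 gives exactly 443, so 40 is attained.

40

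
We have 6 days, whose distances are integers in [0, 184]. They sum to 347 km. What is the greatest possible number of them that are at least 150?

If k of the values are ≥ 150, the total is ≥ 150k + 0(6 − k).
Setting 150k + 0(6 − k) ≤ 347 gives 150k ≤ 347, so k ≤ 2.
k = 2 is achieved by 2 values at 150 and 4 at 0, total 300; add 47 to one value (staying below 150) to reach 347.

2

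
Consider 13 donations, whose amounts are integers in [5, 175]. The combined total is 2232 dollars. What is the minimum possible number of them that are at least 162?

10

Each value short of 162 is at most 161, costing at least 175 − 161 = 14 against the maximum total of 2275.
We can afford to lose at most 2275 − 2232 = 43, so at most ⌊43/14⌋ = 3 fall short, and at least 10 are ≥ 162.
Exactly 10 works: 10 values at 175 and 3 at 161 total 2233; lower one of the high values by 1 (still ≥ 162) to hit 2232.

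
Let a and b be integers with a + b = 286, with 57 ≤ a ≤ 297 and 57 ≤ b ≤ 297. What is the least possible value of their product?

ab = a(286 − a) is concave in a, so over [57, 229] it is minimized at an endpoint.
The extreme feasible split is a = 57, b = 229, giving ab = 13053.

13053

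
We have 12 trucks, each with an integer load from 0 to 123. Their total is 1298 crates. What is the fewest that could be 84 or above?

8

Each value short of 84 is at most 83, costing at least 123 − 83 = 40 against the maximum total of 1476.
We can afford to lose at most 1476 − 1298 = 178, so at most ⌊178/40⌋ = 4 fall short, and at least 8 are ≥ 84.
Exactly 8 works: 8 values at 123 and 4 at 83 total 1316; lower one of the high values by 18 (still ≥ 84) to hit 1298.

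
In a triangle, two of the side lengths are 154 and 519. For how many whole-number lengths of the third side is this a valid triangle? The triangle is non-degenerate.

307

The triangle inequality gives |154 − 519| < c < 154 + 519, i.e. 365 < c < 673.
So c can be any integer from 366 to 672: 307 values.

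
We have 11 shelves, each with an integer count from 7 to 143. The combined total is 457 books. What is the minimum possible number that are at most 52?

Let j be the number exceeding 52. Then the total is ≥ 53·j + 7·(11 − j) = 77 + 46j.
So 46j ≤ 380 and j ≤ 8; hence at least 11 − 8 = 3 are ≤ 52.
Exactly 3 works: 3 values at 7 and 8 at 53 total 445; raise one of the low values by 12 (still ≤ 52) to hit 457.

3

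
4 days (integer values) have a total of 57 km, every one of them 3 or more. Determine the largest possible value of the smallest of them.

The 4 values sum to 57, so their minimum is at most ⌊57/4⌋ = 14.
Taking 3 copies of 14 and 1 copy of 15 gives exactly 57, so 14 is attained.

14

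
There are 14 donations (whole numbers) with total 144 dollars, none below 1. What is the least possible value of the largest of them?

Some value must be at least ⌈144/14⌉ = 11, since 14 × 10 = 140 < 144.
Equality holds with 4 values of 11 and 10 values of 10.

11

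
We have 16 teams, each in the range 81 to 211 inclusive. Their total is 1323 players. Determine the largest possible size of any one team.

108

Maximizing one value means minimizing the remaining 15.
The other 15 contribute at least 15 × 81 = 1215, leaving at most 1323 − 1215 = 108.
Since 108 ≤ 211, this is achievable: one at 108 and 15 at 81.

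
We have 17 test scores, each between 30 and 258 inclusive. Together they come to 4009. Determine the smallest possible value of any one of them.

To make one score as small as possible, make the other 16 as large as possible.
The other 16 can take up 16 × 258 = 4128 ≥ 4009 − 30, so one score can sit at its floor of 30.
Achievable: one at 30 and the other 16 totalling 3979, which fits since 16 × 30 ≤ 3979 ≤ 16 × 258.

30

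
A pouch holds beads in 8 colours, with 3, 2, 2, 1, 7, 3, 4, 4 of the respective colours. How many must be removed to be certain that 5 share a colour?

24

In the worst case you take as many as possible of each colour without reaching 5: 3 + 2 + 2 + 1 + 4 + 3 + 4 + 4 = 23.
The next one must give 5 of some colour, so 23 + 1 = 24.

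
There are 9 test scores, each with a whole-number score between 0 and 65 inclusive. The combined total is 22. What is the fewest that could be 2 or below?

Let j be the number exceeding 2. Then the total is ≥ 3·j + 0·(9 − j) = 0 + 3j.
So 3j ≤ 22 and j ≤ 7; hence at least 9 − 7 = 2 are ≤ 2.
Exactly 2 works: 2 values at 0 and 7 at 3 total 21; raise one of the low values by 1 (still ≤ 2) to hit 22.

2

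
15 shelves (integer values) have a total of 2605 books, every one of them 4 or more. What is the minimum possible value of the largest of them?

174

The average is 2605/15 > 173, so not all 15 can be 173 or less; the largest is ≥ 174.
Achievable: 10 of them at 174 and 5 at 173 total 2605.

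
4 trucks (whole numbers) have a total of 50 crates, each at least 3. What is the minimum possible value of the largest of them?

If every one of the 4 were at most 12, the total would be at most 4 × 12 = 48 < 50.
Achievable: 2 of them at 13 and 2 at 12 total 50.

13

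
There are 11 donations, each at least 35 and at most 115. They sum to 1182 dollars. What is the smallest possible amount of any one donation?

35

To make one donation as small as possible, make the other 10 as large as possible.
The other 10 can take up 10 × 115 = 1150 ≥ 1182 − 35, so one donation can sit at its floor of 35.
Achievable: one at 35 and the other 10 totalling 1147, which fits since 10 × 35 ≤ 1147 ≤ 10 × 115.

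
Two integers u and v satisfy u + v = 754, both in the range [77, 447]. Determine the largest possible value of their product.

uv = u(754 − u) is maximized when u is as near 754/2 as the bounds allow.
Taking u = 377 and v = 377 (both in [77, 447]) gives uv = 142129.

142129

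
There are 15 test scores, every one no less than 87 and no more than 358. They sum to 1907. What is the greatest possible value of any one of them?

To make one score as large as possible, make the other 14 as small as possible.
The other 14 contribute at least 14 × 87 = 1218, leaving at most 1907 − 1218 = 689.
But each score is capped at 358, so the maximum is 358.
Achievable: one at 358 and the other 14 totalling 1549, which fits since 14 × 87 ≤ 1549 ≤ 14 × 358.

358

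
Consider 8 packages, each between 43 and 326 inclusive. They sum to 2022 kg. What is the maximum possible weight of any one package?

326

Maximizing one value means minimizing the remaining 7.
The other 7 contribute at least 7 × 43 = 301, leaving at most 2022 − 301 = 1721.
But each package is capped at 326, so the maximum is 326.
Achievable: one at 326 and the other 7 totalling 1696, which fits since 7 × 43 ≤ 1696 ≤ 7 × 326.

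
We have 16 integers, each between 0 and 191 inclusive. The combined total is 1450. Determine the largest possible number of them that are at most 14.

Each value at 14 or below falls at least 191 − 14 = 177 short of the ceiling 191.
The ceiling total is 16 × 191 = 3056, and we need 1450, so at most ⌊(3056 − 1450)/177⌋ = 9 can be that low.
k = 9 is achieved by 9 values at 14 and 7 at 191, total 1463; lower one of the 191's by 13 (still > 14) to reach 1450.

9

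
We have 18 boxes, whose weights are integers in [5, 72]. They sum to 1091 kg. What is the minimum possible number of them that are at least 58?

Suppose at most 18 − j of them reach 58; then j values are ≤ 57 and the rest ≤ 72.
The total is then ≤ 57·j + 72·(18 − j) = 1296 − 15j. For this to be ≥ 1091 we need j ≤ 13, so at least 18 − 13 = 5 must reach 58.
Exactly 5 works: 5 values at 72 and 13 at 57 total 1101; lower one of the high values by 10 (still ≥ 58) to hit 1091.

5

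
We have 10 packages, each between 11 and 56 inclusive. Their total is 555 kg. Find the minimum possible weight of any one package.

51

To make one package as small as possible, make the other 9 as large as possible.
The other 9 contribute at most 9 × 56 = 504, leaving at least 555 − 504 = 51.
Since 51 ≥ 11, this is achievable: one at 51 and 9 at 56.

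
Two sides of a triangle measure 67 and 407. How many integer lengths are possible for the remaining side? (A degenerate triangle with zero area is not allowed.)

The triangle inequality gives |67 − 407| < c < 67 + 407, i.e. 340 < c < 474.
So c can be any integer from 341 to 473: 133 values.

133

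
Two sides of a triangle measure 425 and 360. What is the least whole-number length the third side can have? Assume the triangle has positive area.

66

The third side must exceed |425 − 360| = 65.
The smallest integer above 65 is 66.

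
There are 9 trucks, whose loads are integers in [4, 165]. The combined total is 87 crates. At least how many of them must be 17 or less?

6

If only k of them are at most 17, the other 9 − k are at least 18, so the total is at least (9 − k)·18 + k·4.
This is ≤ 87, so (9 − k)·18 + 4k ≤ 87, which gives k ≥ 6.
Exactly 6 works: 6 values at 4 and 3 at 18 total 78; raise one of the low values by 9 (still ≤ 17) to hit 87.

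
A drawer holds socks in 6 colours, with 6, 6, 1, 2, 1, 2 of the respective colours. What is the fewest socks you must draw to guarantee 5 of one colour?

15

In the worst case you take as many as possible of each colour without reaching 5: 4 + 4 + 1 + 2 + 1 + 2 = 14.
The next one must give 5 of some colour, so 14 + 1 = 15.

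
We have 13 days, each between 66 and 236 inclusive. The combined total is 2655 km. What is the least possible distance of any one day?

To make one day as small as possible, make the other 12 as large as possible.
The other 12 can take up 12 × 236 = 2832 ≥ 2655 − 66, so one day can sit at its floor of 66.
Achievable: one at 66 and the other 12 totalling 2589, which fits since 12 × 66 ≤ 2589 ≤ 12 × 236.

66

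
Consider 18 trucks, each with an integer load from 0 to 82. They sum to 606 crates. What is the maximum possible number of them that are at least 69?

8

Suppose k of them are at least 69. Those contribute at least 69 each and the other 18 − k at least 0 each.
So the total is at least 69k + 0(18 − k) = 0 + 69k. This must be ≤ 606, giving k ≤ 8.
k = 8 is achieved by 8 values at 69 and 10 at 0, total 552; add 54 to one value (staying below 69) to reach 606.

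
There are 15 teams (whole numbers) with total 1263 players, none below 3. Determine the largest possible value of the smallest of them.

84

The 15 values sum to 1263, so their minimum is at most ⌊1263/15⌋ = 84.
Taking 12 copies of 84 and 3 copies of 85 gives exactly 1263, so 84 is attained.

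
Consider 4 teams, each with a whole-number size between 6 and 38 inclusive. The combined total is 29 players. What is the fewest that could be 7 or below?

Each value above 7 is at least 8, contributing at least 8 − 6 = 2 above the floor 6.
The sum exceeds the floor total 24 by 5, so at most ⌊5/2⌋ = 2 exceed 7, and at least 2 are ≤ 7.
Exactly 2 works: 2 values at 6 and 2 at 8 total 28; raise one of the low values by 1 (still ≤ 7) to hit 29.

2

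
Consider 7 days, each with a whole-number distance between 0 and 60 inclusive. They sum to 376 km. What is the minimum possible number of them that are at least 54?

1

Each value short of 54 is at most 53, costing at least 60 − 53 = 7 against the maximum total of 420.
We can afford to lose at most 420 − 376 = 44, so at most ⌊44/7⌋ = 6 fall short, and at least 1 are ≥ 54.
Exactly 1 works: 1 value at 60 and 6 at 53 total 378; lower one of the high values by 2 (still ≥ 54) to hit 376.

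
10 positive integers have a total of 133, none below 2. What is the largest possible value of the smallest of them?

If every one of the 10 were at least 14, the total would be at least 10 × 14 = 140 > 133.
Taking 7 copies of 13 and 3 copies of 14 gives exactly 133, so 13 is attained.

13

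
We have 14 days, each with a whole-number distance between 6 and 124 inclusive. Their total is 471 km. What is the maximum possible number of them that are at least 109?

3

Suppose k of them are at least 109. Those contribute at least 109 each and the other 14 − k at least 6 each.
So the total is at least 109k + 6(14 − k) = 84 + 103k. This must be ≤ 471, giving k ≤ 3.
k = 3 is achieved by 3 values at 109 and 11 at 6, total 393; add 78 to one value (staying below 109) to reach 471.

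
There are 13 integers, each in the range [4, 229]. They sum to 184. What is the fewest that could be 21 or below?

6

If only k of them are at most 21, the other 13 − k are at least 22, so the total is at least (13 − k)·22 + k·4.
This is ≤ 184, so (13 − k)·22 + 4k ≤ 184, which gives k ≥ 6.
Exactly 6 works: 6 values at 4 and 7 at 22 total 178; raise one of the low values by 6 (still ≤ 21) to hit 184.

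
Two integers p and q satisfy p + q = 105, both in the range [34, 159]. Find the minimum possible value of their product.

For a fixed sum, pq is smallest when p and q are as far apart as possible.
At the endpoint p = 34, q = 105 − 34 = 71, so pq = 34 × 71 = 2414.

2414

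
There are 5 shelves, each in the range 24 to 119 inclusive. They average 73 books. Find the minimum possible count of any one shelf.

24

Minimizing one value means maximizing the remaining 4.
The total is 5 × 73 = 365.
The other 4 can take up 4 × 119 = 476 ≥ 365 − 24, so one shelf can sit at its floor of 24.
Achievable: one at 24 and the other 4 totalling 341, which fits since 4 × 24 ≤ 341 ≤ 4 × 119.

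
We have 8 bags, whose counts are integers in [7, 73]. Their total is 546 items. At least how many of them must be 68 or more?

2

Each value short of 68 is at most 67, costing at least 73 − 67 = 6 against the maximum total of 584.
We can afford to lose at most 584 − 546 = 38, so at most ⌊38/6⌋ = 6 fall short, and at least 2 are ≥ 68.
Exactly 2 works: 2 values at 73 and 6 at 67 total 548; lower one of the high values by 2 (still ≥ 68) to hit 546.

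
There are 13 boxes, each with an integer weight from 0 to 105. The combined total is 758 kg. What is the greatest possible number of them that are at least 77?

Suppose k of them are at least 77. Those contribute at least 77 each and the other 13 − k at least 0 each.
So the total is at least 77k + 0(13 − k) = 0 + 77k. This must be ≤ 758, giving k ≤ 9.
k = 9 is achieved by 9 values at 77 and 4 at 0, total 693; add 65 to one value (staying below 77) to reach 758.

9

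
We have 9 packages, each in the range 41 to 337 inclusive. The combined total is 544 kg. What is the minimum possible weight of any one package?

To make one package as small as possible, make the other 8 as large as possible.
The other 8 can take up 8 × 337 = 2696 ≥ 544 − 41, so one package can sit at its floor of 41.
Achievable: one at 41 and the other 8 totalling 503, which fits since 8 × 41 ≤ 503 ≤ 8 × 337.

41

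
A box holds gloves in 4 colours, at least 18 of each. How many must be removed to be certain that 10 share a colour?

37

You could draw 9 of every colour without reaching 10 of any — 36 in all.
One more forces 10 of some colour, so 36 + 1 = 37.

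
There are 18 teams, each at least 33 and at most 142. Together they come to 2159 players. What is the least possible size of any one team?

To make one team as small as possible, make the other 17 as large as possible.
The other 17 can take up 17 × 142 = 2414 ≥ 2159 − 33, so one team can sit at its floor of 33.
Achievable: one at 33 and the other 17 totalling 2126, which fits since 17 × 33 ≤ 2126 ≤ 17 × 142.

33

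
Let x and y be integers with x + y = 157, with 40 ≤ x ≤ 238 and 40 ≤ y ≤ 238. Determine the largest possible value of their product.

With x + y fixed, xy peaks when the two are closest together.
Taking x = 78 and y = 79 (both in [40, 238]) gives xy = 6162.

6162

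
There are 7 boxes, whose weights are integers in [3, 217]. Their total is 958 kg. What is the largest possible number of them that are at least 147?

6

If k of the values are ≥ 147, the total is ≥ 147k + 3(7 − k).
Setting 147k + 3(7 − k) ≤ 958 gives 144k ≤ 937, so k ≤ 6.
k = 6 is achieved by 6 values at 147 and 1 at 3, total 885; add 73 to one value (staying below 147) to reach 958.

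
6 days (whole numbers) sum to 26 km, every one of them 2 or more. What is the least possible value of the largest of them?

The 6 values sum to 26, so their maximum is at least ⌈26/6⌉ = 5.
Taking 4 copies of 4 and 2 copies of 5 gives exactly 26, so 5 is attained.

5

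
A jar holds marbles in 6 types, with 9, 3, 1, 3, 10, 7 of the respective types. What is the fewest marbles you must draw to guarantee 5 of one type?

20

In the worst case you take as many as possible of each type without reaching 5: 4 + 3 + 1 + 3 + 4 + 4 = 19.
The next one must give 5 of some type, so 19 + 1 = 20.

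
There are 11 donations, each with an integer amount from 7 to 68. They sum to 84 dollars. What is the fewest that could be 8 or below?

8

Let j be the number exceeding 8. Then the total is ≥ 9·j + 7·(11 − j) = 77 + 2j.
So 2j ≤ 7 and j ≤ 3; hence at least 11 − 3 = 8 are ≤ 8.
Exactly 8 works: 8 values at 7 and 3 at 9 total 83; raise one of the low values by 1 (still ≤ 8) to hit 84.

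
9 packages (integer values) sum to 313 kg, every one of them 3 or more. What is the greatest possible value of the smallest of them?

If every one of the 9 were at least 35, the total would be at least 9 × 35 = 315 > 313.
Taking 2 copies of 34 and 7 copies of 35 gives exactly 313, so 34 is attained.

34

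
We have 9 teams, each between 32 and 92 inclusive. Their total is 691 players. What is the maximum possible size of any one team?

To make one team as large as possible, make the other 8 as small as possible.
The other 8 contribute at least 8 × 32 = 256, leaving at most 691 − 256 = 435.
But each team is capped at 92, so the maximum is 92.
Achievable: one at 92 and the other 8 totalling 599, which fits since 8 × 32 ≤ 599 ≤ 8 × 92.

92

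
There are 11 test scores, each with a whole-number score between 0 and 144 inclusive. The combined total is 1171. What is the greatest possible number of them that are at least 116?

If k of the values are ≥ 116, the total is ≥ 116k + 0(11 − k).
Setting 116k + 0(11 − k) ≤ 1171 gives 116k ≤ 1171, so k ≤ 10.
k = 10 is achieved by 10 values at 116 and 1 at 0, total 1160; add 11 to one value (staying below 116) to reach 1171.

10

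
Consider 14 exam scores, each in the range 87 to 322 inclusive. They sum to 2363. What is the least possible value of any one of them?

Minimizing one value means maximizing the remaining 13.
The other 13 can take up 13 × 322 = 4186 ≥ 2363 − 87, so one score can sit at its floor of 87.
Achievable: one at 87 and the other 13 totalling 2276, which fits since 13 × 87 ≤ 2276 ≤ 13 × 322.

87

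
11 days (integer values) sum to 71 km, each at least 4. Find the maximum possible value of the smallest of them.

6

The average is 71/11 < 7, so some value is ≤ 6.
Taking 6 copies of 6 and 5 copies of 7 gives exactly 71, so 6 is attained.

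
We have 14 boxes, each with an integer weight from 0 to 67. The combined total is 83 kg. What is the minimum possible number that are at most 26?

11

If only k of them are at most 26, the other 14 − k are at least 27, so the total is at least (14 − k)·27 + k·0.
This is ≤ 83, so (14 − k)·27 + 0k ≤ 83, which gives k ≥ 11.
Exactly 11 works: 11 values at 0 and 3 at 27 total 81; raise one of the low values by 2 (still ≤ 26) to hit 83.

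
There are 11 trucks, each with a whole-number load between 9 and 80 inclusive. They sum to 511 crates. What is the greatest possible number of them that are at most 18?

5

Suppose k of them are at most 18. Those contribute at most 18 each and the rest at most 80 each.
So the total is at most 18k + 80(11 − k) = 880 − 62k. This must still be ≥ 511, so k ≤ 5.
k = 5 is achieved by 5 values at 18 and 6 at 80, total 570; lower one of the 80's by 59 (still > 18) to reach 511.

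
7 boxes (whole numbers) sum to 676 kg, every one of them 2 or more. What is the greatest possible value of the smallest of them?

96

The average is 676/7 < 97, so some value is ≤ 96.
Equality holds with 3 values of 96 and 4 values of 97.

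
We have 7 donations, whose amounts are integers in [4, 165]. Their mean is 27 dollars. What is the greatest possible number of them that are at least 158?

1

The total is 7 × 27 = 189.
Suppose k of them are at least 158. Those contribute at least 158 each and the other 7 − k at least 4 each.
So the total is at least 158k + 4(7 − k) = 28 + 154k. This must be ≤ 189, giving k ≤ 1.
k = 1 is achieved by 1 value at 158 and 6 at 4, total 182; add 7 to one value (staying below 158) to reach 189.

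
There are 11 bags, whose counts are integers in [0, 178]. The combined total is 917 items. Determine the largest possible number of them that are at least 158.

5

If k of the values are ≥ 158, the total is ≥ 158k + 0(11 − k).
Setting 158k + 0(11 − k) ≤ 917 gives 158k ≤ 917, so k ≤ 5.
k = 5 is achieved by 5 values at 158 and 6 at 0, total 790; add 127 to one value (staying below 158) to reach 917.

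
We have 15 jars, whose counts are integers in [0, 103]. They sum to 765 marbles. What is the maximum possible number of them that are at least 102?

7

If k of the values are ≥ 102, the total is ≥ 102k + 0(15 − k).
Setting 102k + 0(15 − k) ≤ 765 gives 102k ≤ 765, so k ≤ 7.
k = 7 is achieved by 7 values at 102 and 8 at 0, total 714; add 51 to one value (staying below 102) to reach 765.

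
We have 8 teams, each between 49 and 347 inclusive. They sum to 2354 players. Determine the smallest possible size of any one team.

To make one team as small as possible, make the other 7 as large as possible.
The other 7 can take up 7 × 347 = 2429 ≥ 2354 − 49, so one team can sit at its floor of 49.
Achievable: one at 49 and the other 7 totalling 2305, which fits since 7 × 49 ≤ 2305 ≤ 7 × 347.

49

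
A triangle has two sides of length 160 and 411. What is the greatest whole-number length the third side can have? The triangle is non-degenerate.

The third side must be less than 160 + 411 = 571.
The largest integer below 571 is 570.

570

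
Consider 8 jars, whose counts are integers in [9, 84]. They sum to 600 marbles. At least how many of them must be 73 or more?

2

If only k of them are at least 73, the other 8 − k are at most 72, so the total is at most k·84 + (8 − k)·72.
This must reach 600, so k·84 + (8 − k)·72 ≥ 600, giving k ≥ 2.
Exactly 2 works: 2 values at 84 and 6 at 72 total 600.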